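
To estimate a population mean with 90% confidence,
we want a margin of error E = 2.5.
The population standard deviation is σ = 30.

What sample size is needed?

Answer: n = 390

Derivation:
z_0.05 = 1.645
n = (z×σ/E)² = (1.645×30/2.5)²
n = 389.6676
Round up: n = 390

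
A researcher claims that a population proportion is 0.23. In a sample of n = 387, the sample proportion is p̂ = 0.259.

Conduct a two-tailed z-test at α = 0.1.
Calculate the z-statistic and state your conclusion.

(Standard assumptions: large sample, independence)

Answer: z = 1.3556, fail to reject H₀

Derivation:
H₀: p = 0.23, H₁: p ≠ 0.23
Standard error: SE = √(p₀(1-p₀)/n) = √(0.23×0.77/387) = 0.021392
z-statistic: z = (p̂ - p₀)/SE = (0.259 - 0.23)/0.021392 = 1.3556
Critical value: z_0.05 = ±1.645
p-value = 0.1752
Decision: fail to reject H₀ at α = 0.1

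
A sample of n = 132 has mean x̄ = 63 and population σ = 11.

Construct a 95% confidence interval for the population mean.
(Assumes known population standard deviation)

Confidence level: 95%, α = 0.05
z_0.025 = 1.960
SE = σ/√n = 11/√132 = 0.9574
Margin of error = 1.960 × 0.9574 = 1.8765
CI: x̄ ± margin = 63 ± 1.8765
CI: (61.1235, 64.8765)

Answer: (61.1235, 64.8765)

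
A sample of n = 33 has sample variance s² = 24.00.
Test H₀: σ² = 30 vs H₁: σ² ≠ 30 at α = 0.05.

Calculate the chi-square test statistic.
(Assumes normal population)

df = n - 1 = 32
χ² = (n-1)s²/σ₀² = 32×24.00/30 = 25.6000
Critical values: χ²_{0.975,32} = 18.291, χ²_{0.025,32} = 49.480
Rejection region: χ² < 18.291 or χ² > 49.480
Decision: fail to reject H₀

Answer: χ² = 25.6000, fail to reject H₀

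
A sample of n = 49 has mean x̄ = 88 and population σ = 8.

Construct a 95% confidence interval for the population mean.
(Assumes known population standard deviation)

Confidence level: 95%, α = 0.05
z_0.025 = 1.960
SE = σ/√n = 8/√49 = 1.1429
Margin of error = 1.960 × 1.1429 = 2.2401
CI: x̄ ± margin = 88 ± 2.2401
CI: (85.7599, 90.2401)

Answer: (85.7599, 90.2401)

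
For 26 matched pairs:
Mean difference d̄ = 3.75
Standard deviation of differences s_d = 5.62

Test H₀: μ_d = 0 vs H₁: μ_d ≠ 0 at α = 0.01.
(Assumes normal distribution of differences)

Answer: t = 3.4023, reject H₀

Derivation:
df = n - 1 = 25
SE = s_d/√n = 5.62/√26 = 1.1022
t = d̄/SE = 3.75/1.1022 = 3.4023
Critical value: t_{0.005,25} = ±2.787
p-value ≈ 0.0023
Decision: reject H₀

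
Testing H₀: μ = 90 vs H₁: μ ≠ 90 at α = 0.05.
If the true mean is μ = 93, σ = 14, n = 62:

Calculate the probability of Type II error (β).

SE = σ/√n = 14/√62 = 1.7780
Critical values: μ₀ ± z_0.025×SE = 90 ± 1.960×1.7780
Acceptance region: (86.5151, 93.4849)
Under H₁ (μ = 93): z_high = (93.4849 - 93)/1.7780 = 0.2727, z_low = (86.5151 - 93)/1.7780 = -3.6473
β = P(not reject | H₁) = Φ(0.2727) - Φ(-3.6473) ≈ 0.6073

Answer: β ≈ 0.6073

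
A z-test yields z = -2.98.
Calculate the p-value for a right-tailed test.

For z = -2.98:
p = P(Z > -2.98) = 1 - Φ(-2.98) = 0.9986

Answer: p-value ≈ 0.9986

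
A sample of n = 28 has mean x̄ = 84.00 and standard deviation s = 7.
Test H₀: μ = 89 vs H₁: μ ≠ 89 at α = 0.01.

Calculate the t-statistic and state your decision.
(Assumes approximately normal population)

Answer: t = -3.7796, reject H₀

Derivation:
df = n - 1 = 27
SE = s/√n = 7/√28 = 1.3229
t = (x̄ - μ₀)/SE = (84.00 - 89)/1.3229 = -3.7796
Critical value: t_{0.005,27} = ±2.771
p-value ≈ 0.0008
Decision: reject H₀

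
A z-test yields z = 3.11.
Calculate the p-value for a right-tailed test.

Answer: p-value ≈ 0.0009

Derivation:
For z = 3.11:
p = P(Z > 3.11) = 1 - Φ(3.11) = 0.0009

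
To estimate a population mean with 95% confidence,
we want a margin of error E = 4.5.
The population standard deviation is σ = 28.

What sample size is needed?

z_0.025 = 1.960
n = (z×σ/E)² = (1.960×28/4.5)²
n = 148.7316
Round up: n = 149

Answer: n = 149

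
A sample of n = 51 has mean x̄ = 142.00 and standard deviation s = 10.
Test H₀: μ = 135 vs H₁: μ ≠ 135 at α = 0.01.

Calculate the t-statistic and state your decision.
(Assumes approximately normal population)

Answer: t = 4.9989, reject H₀

Derivation:
df = n - 1 = 50
SE = s/√n = 10/√51 = 1.4003
t = (x̄ - μ₀)/SE = (142.00 - 135)/1.4003 = 4.9989
Critical value: t_{0.005,50} = ±2.678
p-value < 0.0001
Decision: reject H₀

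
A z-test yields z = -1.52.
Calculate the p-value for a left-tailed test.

For z = -1.52:
p = P(Z < -1.52) = Φ(-1.52) = 0.0643

Answer: p-value ≈ 0.0643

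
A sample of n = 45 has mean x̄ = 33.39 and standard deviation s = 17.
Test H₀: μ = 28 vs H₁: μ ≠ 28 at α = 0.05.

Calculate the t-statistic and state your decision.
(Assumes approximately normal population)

Answer: t = 2.1269, reject H₀

Derivation:
df = n - 1 = 44
SE = s/√n = 17/√45 = 2.5342
t = (x̄ - μ₀)/SE = (33.39 - 28)/2.5342 = 2.1269
Critical value: t_{0.025,44} = ±2.015
p-value ≈ 0.0391
Decision: reject H₀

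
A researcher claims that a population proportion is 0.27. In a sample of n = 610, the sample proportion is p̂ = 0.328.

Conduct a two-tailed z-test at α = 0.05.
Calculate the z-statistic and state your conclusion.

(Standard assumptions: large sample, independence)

Answer: z = 3.2267, reject H₀

Derivation:
H₀: p = 0.27, H₁: p ≠ 0.27
Standard error: SE = √(p₀(1-p₀)/n) = √(0.27×0.73/610) = 0.017975
z-statistic: z = (p̂ - p₀)/SE = (0.328 - 0.27)/0.017975 = 3.2267
Critical value: z_0.025 = ±1.960
p-value = 0.0013
Decision: reject H₀ at α = 0.05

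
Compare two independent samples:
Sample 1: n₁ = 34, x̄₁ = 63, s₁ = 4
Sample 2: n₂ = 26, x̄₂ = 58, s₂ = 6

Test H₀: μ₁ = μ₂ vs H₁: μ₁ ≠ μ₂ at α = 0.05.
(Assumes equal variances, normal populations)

Pooled variance: s²_p = [33×4² + 25×6²]/(58) = 24.6207
s_p = 4.9619
SE = s_p×√(1/n₁ + 1/n₂) = 4.9619×√(1/34 + 1/26) = 1.2927
t = (x̄₁ - x̄₂)/SE = (63 - 58)/1.2927 = 3.8679
df = 58, t-critical = ±2.002
Decision: reject H₀

Answer: t = 3.8679, reject H₀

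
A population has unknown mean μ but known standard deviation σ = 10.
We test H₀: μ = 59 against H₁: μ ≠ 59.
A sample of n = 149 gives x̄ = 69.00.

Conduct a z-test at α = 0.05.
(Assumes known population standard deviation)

Standard error: SE = σ/√n = 10/√149 = 0.8192
z-statistic: z = (x̄ - μ₀)/SE = (69.00 - 59)/0.8192 = 12.2070
Critical value: ±1.960
p-value < 0.0001
Decision: reject H₀

Answer: z = 12.2070, reject H₀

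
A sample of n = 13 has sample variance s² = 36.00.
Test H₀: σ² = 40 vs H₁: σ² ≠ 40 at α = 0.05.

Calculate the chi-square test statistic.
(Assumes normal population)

Answer: χ² = 10.8000, fail to reject H₀

Derivation:
df = n - 1 = 12
χ² = (n-1)s²/σ₀² = 12×36.00/40 = 10.8000
Critical values: χ²_{0.975,12} = 4.404, χ²_{0.025,12} = 23.337
Rejection region: χ² < 4.404 or χ² > 23.337
Decision: fail to reject H₀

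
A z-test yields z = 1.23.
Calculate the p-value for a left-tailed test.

Answer: p-value ≈ 0.8907

Derivation:
For z = 1.23:
p = P(Z < 1.23) = Φ(1.23) = 0.8907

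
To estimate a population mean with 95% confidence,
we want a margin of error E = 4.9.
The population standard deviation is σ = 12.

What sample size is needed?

Answer: n = 24

Derivation:
z_0.025 = 1.960
n = (z×σ/E)² = (1.960×12/4.9)²
n = 23.0400
Round up: n = 24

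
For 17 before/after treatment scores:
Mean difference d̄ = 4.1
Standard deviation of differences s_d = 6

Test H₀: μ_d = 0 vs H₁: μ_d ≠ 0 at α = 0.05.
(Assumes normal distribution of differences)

df = n - 1 = 16
SE = s_d/√n = 6/√17 = 1.4552
t = d̄/SE = 4.1/1.4552 = 2.8175
Critical value: t_{0.025,16} = ±2.120
p-value ≈ 0.0124
Decision: reject H₀

Answer: t = 2.8175, reject H₀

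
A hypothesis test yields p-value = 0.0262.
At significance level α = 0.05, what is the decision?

Compare p-value to α:
0.0262 < 0.05
Decision: reject H₀

Answer: reject H₀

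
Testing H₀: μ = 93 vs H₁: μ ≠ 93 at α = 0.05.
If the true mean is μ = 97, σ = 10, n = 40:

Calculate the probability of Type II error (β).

SE = σ/√n = 10/√40 = 1.5811
Critical values: μ₀ ± z_0.025×SE = 93 ± 1.960×1.5811
Acceptance region: (89.9010, 96.0990)
Under H₁ (μ = 97): z_high = (96.0990 - 97)/1.5811 = -0.5699, z_low = (89.9010 - 97)/1.5811 = -4.4899
β = P(not reject | H₁) = Φ(-0.5699) - Φ(-4.4899) ≈ 0.2844

Answer: β ≈ 0.2844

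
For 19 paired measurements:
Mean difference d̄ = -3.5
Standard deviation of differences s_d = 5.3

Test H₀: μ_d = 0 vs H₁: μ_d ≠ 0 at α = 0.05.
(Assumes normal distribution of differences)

Answer: t = -2.8785, reject H₀

Derivation:
df = n - 1 = 18
SE = s_d/√n = 5.3/√19 = 1.2159
t = d̄/SE = -3.5/1.2159 = -2.8785
Critical value: t_{0.025,18} = ±2.101
p-value ≈ 0.0100
Decision: reject H₀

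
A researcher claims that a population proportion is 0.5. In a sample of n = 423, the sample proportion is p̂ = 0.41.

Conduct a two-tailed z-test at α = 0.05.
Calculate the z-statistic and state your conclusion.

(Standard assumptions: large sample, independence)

Answer: z = -3.7020, reject H₀

Derivation:
H₀: p = 0.5, H₁: p ≠ 0.5
Standard error: SE = √(p₀(1-p₀)/n) = √(0.5×0.5/423) = 0.024311
z-statistic: z = (p̂ - p₀)/SE = (0.41 - 0.5)/0.024311 = -3.7020
Critical value: z_0.025 = ±1.960
p-value = 0.0002
Decision: reject H₀ at α = 0.05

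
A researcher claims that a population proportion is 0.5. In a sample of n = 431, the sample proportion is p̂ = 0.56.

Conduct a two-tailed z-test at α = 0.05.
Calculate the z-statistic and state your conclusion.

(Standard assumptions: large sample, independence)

Answer: z = 2.4913, reject H₀

Derivation:
H₀: p = 0.5, H₁: p ≠ 0.5
Standard error: SE = √(p₀(1-p₀)/n) = √(0.5×0.5/431) = 0.024084
z-statistic: z = (p̂ - p₀)/SE = (0.56 - 0.5)/0.024084 = 2.4913
Critical value: z_0.025 = ±1.960
p-value = 0.0127
Decision: reject H₀ at α = 0.05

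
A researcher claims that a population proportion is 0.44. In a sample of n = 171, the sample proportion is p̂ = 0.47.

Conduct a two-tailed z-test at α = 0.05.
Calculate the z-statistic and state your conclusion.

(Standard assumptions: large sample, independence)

H₀: p = 0.44, H₁: p ≠ 0.44
Standard error: SE = √(p₀(1-p₀)/n) = √(0.44×0.56/171) = 0.037960
z-statistic: z = (p̂ - p₀)/SE = (0.47 - 0.44)/0.037960 = 0.7903
Critical value: z_0.025 = ±1.960
p-value = 0.4294
Decision: fail to reject H₀ at α = 0.05

Answer: z = 0.7903, fail to reject H₀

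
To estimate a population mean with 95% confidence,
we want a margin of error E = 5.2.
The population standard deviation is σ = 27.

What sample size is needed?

Answer: n = 104

Derivation:
z_0.025 = 1.960
n = (z×σ/E)² = (1.960×27/5.2)²
n = 103.5698
Round up: n = 104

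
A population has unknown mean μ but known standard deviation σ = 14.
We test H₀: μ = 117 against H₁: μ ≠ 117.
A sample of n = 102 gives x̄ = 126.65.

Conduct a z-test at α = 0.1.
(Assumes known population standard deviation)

Standard error: SE = σ/√n = 14/√102 = 1.3862
z-statistic: z = (x̄ - μ₀)/SE = (126.65 - 117)/1.3862 = 6.9615
Critical value: ±1.645
p-value < 0.0001
Decision: reject H₀

Answer: z = 6.9615, reject H₀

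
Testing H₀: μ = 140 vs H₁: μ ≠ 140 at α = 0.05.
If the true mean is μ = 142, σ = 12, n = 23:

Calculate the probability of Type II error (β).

SE = σ/√n = 12/√23 = 2.5022
Critical values: μ₀ ± z_0.025×SE = 140 ± 1.960×2.5022
Acceptance region: (135.0957, 144.9043)
Under H₁ (μ = 142): z_high = (144.9043 - 142)/2.5022 = 1.1607, z_low = (135.0957 - 142)/2.5022 = -2.7593
β = P(not reject | H₁) = Φ(1.1607) - Φ(-2.7593) ≈ 0.8742

Answer: β ≈ 0.8742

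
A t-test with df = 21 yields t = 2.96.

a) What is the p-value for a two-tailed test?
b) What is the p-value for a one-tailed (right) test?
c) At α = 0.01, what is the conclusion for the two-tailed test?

Using t-distribution with df = 21:
a) Two-tailed: p = 2×P(T > 2.96) = 0.0075
b) One-tailed: p = P(T > 2.96) = 0.0037
c) 0.0075 < 0.01, reject H₀

Answer: a) 0.0075, b) 0.0037, c) reject H₀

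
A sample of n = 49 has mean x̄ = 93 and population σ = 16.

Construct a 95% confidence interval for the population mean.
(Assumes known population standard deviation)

Answer: (88.5200, 97.4800)

Derivation:
Confidence level: 95%, α = 0.05
z_0.025 = 1.960
SE = σ/√n = 16/√49 = 2.2857
Margin of error = 1.960 × 2.2857 = 4.4800
CI: x̄ ± margin = 93 ± 4.4800
CI: (88.5200, 97.4800)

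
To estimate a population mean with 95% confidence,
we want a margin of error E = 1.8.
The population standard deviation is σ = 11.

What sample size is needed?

z_0.025 = 1.960
n = (z×σ/E)² = (1.960×11/1.8)²
n = 143.4672
Round up: n = 144

Answer: n = 144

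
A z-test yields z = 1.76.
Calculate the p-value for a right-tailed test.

Answer: p-value ≈ 0.0392

Derivation:
For z = 1.76:
p = P(Z > 1.76) = 1 - Φ(1.76) = 0.0392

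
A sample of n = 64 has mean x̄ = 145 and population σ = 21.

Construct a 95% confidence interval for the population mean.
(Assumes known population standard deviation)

Confidence level: 95%, α = 0.05
z_0.025 = 1.960
SE = σ/√n = 21/√64 = 2.6250
Margin of error = 1.960 × 2.6250 = 5.1450
CI: x̄ ± margin = 145 ± 5.1450
CI: (139.8550, 150.1450)

Answer: (139.8550, 150.1450)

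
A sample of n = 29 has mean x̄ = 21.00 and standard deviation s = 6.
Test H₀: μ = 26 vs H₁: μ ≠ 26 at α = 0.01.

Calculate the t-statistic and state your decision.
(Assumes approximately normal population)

df = n - 1 = 28
SE = s/√n = 6/√29 = 1.1142
t = (x̄ - μ₀)/SE = (21.00 - 26)/1.1142 = -4.4875
Critical value: t_{0.005,28} = ±2.763
p-value ≈ 0.0001
Decision: reject H₀

Answer: t = -4.4875, reject H₀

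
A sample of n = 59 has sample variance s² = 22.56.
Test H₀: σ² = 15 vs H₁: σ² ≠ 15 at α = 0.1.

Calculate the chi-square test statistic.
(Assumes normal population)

Answer: χ² = 87.2320, reject H₀

Derivation:
df = n - 1 = 58
χ² = (n-1)s²/σ₀² = 58×22.56/15 = 87.2320
Critical values: χ²_{0.95,58} = 41.492, χ²_{0.05,58} = 76.778
Rejection region: χ² < 41.492 or χ² > 76.778
Decision: reject H₀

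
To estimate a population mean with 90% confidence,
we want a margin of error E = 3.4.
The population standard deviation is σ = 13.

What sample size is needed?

Answer: n = 40

Derivation:
z_0.05 = 1.645
n = (z×σ/E)² = (1.645×13/3.4)²
n = 39.5604
Round up: n = 40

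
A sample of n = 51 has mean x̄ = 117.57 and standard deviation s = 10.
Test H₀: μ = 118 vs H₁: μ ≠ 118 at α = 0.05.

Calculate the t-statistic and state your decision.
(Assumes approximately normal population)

df = n - 1 = 50
SE = s/√n = 10/√51 = 1.4003
t = (x̄ - μ₀)/SE = (117.57 - 118)/1.4003 = -0.3071
Critical value: t_{0.025,50} = ±2.009
p-value ≈ 0.7600
Decision: fail to reject H₀

Answer: t = -0.3071, fail to reject H₀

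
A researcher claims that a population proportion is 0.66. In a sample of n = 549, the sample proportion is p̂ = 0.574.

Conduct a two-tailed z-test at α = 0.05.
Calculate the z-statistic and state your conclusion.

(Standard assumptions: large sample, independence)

H₀: p = 0.66, H₁: p ≠ 0.66
Standard error: SE = √(p₀(1-p₀)/n) = √(0.66×0.34/549) = 0.020217
z-statistic: z = (p̂ - p₀)/SE = (0.574 - 0.66)/0.020217 = -4.2538
Critical value: z_0.025 = ±1.960
p-value < 0.0001
Decision: reject H₀ at α = 0.05

Answer: z = -4.2538, reject H₀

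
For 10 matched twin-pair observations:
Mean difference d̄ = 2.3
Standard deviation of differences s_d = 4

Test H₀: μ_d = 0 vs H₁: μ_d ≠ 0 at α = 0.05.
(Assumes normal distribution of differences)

df = n - 1 = 9
SE = s_d/√n = 4/√10 = 1.2649
t = d̄/SE = 2.3/1.2649 = 1.8183
Critical value: t_{0.025,9} = ±2.262
p-value ≈ 0.1024
Decision: fail to reject H₀

Answer: t = 1.8183, fail to reject H₀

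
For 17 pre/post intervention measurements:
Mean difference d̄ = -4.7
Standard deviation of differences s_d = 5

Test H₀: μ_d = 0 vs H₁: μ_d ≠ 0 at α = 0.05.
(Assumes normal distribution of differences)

df = n - 1 = 16
SE = s_d/√n = 5/√17 = 1.2127
t = d̄/SE = -4.7/1.2127 = -3.8756
Critical value: t_{0.025,16} = ±2.120
p-value ≈ 0.0013
Decision: reject H₀

Answer: t = -3.8756, reject H₀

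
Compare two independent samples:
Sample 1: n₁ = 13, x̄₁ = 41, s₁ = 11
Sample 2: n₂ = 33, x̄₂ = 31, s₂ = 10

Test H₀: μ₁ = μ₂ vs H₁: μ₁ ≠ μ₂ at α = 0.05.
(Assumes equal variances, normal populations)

Pooled variance: s²_p = [12×11² + 32×10²]/(44) = 105.7273
s_p = 10.2824
SE = s_p×√(1/n₁ + 1/n₂) = 10.2824×√(1/13 + 1/33) = 3.3670
t = (x̄₁ - x̄₂)/SE = (41 - 31)/3.3670 = 2.9700
df = 44, t-critical = ±2.015
Decision: reject H₀

Answer: t = 2.9700, reject H₀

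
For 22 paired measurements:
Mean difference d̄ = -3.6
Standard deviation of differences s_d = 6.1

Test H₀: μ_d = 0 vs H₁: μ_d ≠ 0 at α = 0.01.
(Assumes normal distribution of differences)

Answer: t = -2.7682, fail to reject H₀

Derivation:
df = n - 1 = 21
SE = s_d/√n = 6.1/√22 = 1.3005
t = d̄/SE = -3.6/1.3005 = -2.7682
Critical value: t_{0.005,21} = ±2.831
p-value ≈ 0.0115
Decision: fail to reject H₀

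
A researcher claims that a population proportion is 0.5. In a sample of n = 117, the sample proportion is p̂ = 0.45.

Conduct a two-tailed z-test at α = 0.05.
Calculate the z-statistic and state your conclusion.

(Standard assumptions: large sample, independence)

Answer: z = -1.0817, fail to reject H₀

Derivation:
H₀: p = 0.5, H₁: p ≠ 0.5
Standard error: SE = √(p₀(1-p₀)/n) = √(0.5×0.5/117) = 0.046225
z-statistic: z = (p̂ - p₀)/SE = (0.45 - 0.5)/0.046225 = -1.0817
Critical value: z_0.025 = ±1.960
p-value = 0.2794
Decision: fail to reject H₀ at α = 0.05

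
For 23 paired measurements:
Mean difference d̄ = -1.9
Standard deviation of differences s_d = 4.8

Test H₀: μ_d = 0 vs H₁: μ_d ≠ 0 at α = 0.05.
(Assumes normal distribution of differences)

Answer: t = -1.8983, fail to reject H₀

Derivation:
df = n - 1 = 22
SE = s_d/√n = 4.8/√23 = 1.0009
t = d̄/SE = -1.9/1.0009 = -1.8983
Critical value: t_{0.025,22} = ±2.074
p-value ≈ 0.0709
Decision: fail to reject H₀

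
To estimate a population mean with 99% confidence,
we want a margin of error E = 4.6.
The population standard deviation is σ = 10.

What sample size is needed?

z_0.005 = 2.576
n = (z×σ/E)² = (2.576×10/4.6)²
n = 31.3600
Round up: n = 32

Answer: n = 32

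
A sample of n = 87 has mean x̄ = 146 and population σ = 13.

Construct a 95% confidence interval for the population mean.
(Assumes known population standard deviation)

Answer: (143.2683, 148.7317)

Derivation:
Confidence level: 95%, α = 0.05
z_0.025 = 1.960
SE = σ/√n = 13/√87 = 1.3937
Margin of error = 1.960 × 1.3937 = 2.7317
CI: x̄ ± margin = 146 ± 2.7317
CI: (143.2683, 148.7317)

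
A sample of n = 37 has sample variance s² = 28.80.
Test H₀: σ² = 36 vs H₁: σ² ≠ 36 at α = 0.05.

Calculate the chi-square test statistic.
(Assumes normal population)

df = n - 1 = 36
χ² = (n-1)s²/σ₀² = 36×28.80/36 = 28.8000
Critical values: χ²_{0.975,36} = 21.336, χ²_{0.025,36} = 54.437
Rejection region: χ² < 21.336 or χ² > 54.437
Decision: fail to reject H₀

Answer: χ² = 28.8000, fail to reject H₀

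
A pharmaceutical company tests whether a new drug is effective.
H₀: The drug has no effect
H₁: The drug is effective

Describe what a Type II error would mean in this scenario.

Answer: Failing to detect the drug's effect when it actually works

Derivation:
Type I error (α): Rejecting H₀ when H₀ is true
Type II error (β): Failing to reject H₀ when H₁ is true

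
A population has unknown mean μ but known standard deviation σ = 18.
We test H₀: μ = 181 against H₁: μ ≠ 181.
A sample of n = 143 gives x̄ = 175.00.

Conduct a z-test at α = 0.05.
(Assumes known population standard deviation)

Standard error: SE = σ/√n = 18/√143 = 1.5052
z-statistic: z = (x̄ - μ₀)/SE = (175.00 - 181)/1.5052 = -3.9862
Critical value: ±1.960
p-value = 0.0001
Decision: reject H₀

Answer: z = -3.9862, reject H₀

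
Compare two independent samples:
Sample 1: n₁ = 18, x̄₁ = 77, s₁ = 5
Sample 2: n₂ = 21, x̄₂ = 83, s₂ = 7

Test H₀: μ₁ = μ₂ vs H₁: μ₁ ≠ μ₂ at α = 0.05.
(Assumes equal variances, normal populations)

Answer: t = -3.0314, reject H₀

Derivation:
Pooled variance: s²_p = [17×5² + 20×7²]/(37) = 37.9730
s_p = 6.1622
SE = s_p×√(1/n₁ + 1/n₂) = 6.1622×√(1/18 + 1/21) = 1.9793
t = (x̄₁ - x̄₂)/SE = (77 - 83)/1.9793 = -3.0314
df = 37, t-critical = ±2.026
Decision: reject H₀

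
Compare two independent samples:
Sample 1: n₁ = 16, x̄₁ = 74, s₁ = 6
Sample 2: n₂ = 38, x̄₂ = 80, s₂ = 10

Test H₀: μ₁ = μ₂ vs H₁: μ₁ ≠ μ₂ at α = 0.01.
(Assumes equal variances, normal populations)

Answer: t = -2.2296, fail to reject H₀

Derivation:
Pooled variance: s²_p = [15×6² + 37×10²]/(52) = 81.5385
s_p = 9.0299
SE = s_p×√(1/n₁ + 1/n₂) = 9.0299×√(1/16 + 1/38) = 2.6911
t = (x̄₁ - x̄₂)/SE = (74 - 80)/2.6911 = -2.2296
df = 52, t-critical = ±2.674
Decision: fail to reject H₀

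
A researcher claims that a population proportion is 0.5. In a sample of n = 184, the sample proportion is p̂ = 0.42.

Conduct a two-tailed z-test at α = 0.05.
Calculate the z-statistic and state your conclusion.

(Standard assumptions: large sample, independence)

H₀: p = 0.5, H₁: p ≠ 0.5
Standard error: SE = √(p₀(1-p₀)/n) = √(0.5×0.5/184) = 0.036860
z-statistic: z = (p̂ - p₀)/SE = (0.42 - 0.5)/0.036860 = -2.1704
Critical value: z_0.025 = ±1.960
p-value = 0.0300
Decision: reject H₀ at α = 0.05

Answer: z = -2.1704, reject H₀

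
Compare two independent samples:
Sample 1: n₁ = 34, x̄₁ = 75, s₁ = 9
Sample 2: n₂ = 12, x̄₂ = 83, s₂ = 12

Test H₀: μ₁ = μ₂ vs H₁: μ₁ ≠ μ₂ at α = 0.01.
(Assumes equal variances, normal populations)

Pooled variance: s²_p = [33×9² + 11×12²]/(44) = 96.7500
s_p = 9.8362
SE = s_p×√(1/n₁ + 1/n₂) = 9.8362×√(1/34 + 1/12) = 3.3028
t = (x̄₁ - x̄₂)/SE = (75 - 83)/3.3028 = -2.4222
df = 44, t-critical = ±2.692
Decision: fail to reject H₀

Answer: t = -2.4222, fail to reject H₀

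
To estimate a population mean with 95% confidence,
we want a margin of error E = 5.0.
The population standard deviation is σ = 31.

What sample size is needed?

Answer: n = 148

Derivation:
z_0.025 = 1.960
n = (z×σ/E)² = (1.960×31/5.0)²
n = 147.6711
Round up: n = 148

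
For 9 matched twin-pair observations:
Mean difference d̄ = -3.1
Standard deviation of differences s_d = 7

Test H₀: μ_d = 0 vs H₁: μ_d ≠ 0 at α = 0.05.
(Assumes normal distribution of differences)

Answer: t = -1.3286, fail to reject H₀

Derivation:
df = n - 1 = 8
SE = s_d/√n = 7/√9 = 2.3333
t = d̄/SE = -3.1/2.3333 = -1.3286
Critical value: t_{0.025,8} = ±2.306
p-value ≈ 0.2206
Decision: fail to reject H₀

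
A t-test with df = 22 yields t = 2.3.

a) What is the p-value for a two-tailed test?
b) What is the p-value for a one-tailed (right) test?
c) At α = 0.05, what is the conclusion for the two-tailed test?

Using t-distribution with df = 22:
a) Two-tailed: p = 2×P(T > 2.3) = 0.0313
b) One-tailed: p = P(T > 2.3) = 0.0157
c) 0.0313 < 0.05, reject H₀

Answer: a) 0.0313, b) 0.0157, c) reject H₀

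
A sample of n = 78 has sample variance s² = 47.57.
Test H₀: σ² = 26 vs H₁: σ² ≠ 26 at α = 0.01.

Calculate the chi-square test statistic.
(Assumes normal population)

df = n - 1 = 77
χ² = (n-1)s²/σ₀² = 77×47.57/26 = 140.8804
Critical values: χ²_{0.995,77} = 48.788, χ²_{0.005,77} = 112.704
Rejection region: χ² < 48.788 or χ² > 112.704
Decision: reject H₀

Answer: χ² = 140.8804, reject H₀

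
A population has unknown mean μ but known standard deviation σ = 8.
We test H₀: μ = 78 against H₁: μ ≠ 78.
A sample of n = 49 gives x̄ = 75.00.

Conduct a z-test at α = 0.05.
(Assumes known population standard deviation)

Answer: z = -2.6249, reject H₀

Derivation:
Standard error: SE = σ/√n = 8/√49 = 1.1429
z-statistic: z = (x̄ - μ₀)/SE = (75.00 - 78)/1.1429 = -2.6249
Critical value: ±1.960
p-value = 0.0087
Decision: reject H₀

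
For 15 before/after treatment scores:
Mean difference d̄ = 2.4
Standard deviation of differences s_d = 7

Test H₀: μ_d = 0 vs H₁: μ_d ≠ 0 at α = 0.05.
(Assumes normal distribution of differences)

Answer: t = 1.3279, fail to reject H₀

Derivation:
df = n - 1 = 14
SE = s_d/√n = 7/√15 = 1.8074
t = d̄/SE = 2.4/1.8074 = 1.3279
Critical value: t_{0.025,14} = ±2.145
p-value ≈ 0.2055
Decision: fail to reject H₀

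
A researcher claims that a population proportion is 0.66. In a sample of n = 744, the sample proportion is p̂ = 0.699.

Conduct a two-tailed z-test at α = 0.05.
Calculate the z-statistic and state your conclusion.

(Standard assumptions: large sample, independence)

Answer: z = 2.2456, reject H₀

Derivation:
H₀: p = 0.66, H₁: p ≠ 0.66
Standard error: SE = √(p₀(1-p₀)/n) = √(0.66×0.34/744) = 0.017367
z-statistic: z = (p̂ - p₀)/SE = (0.699 - 0.66)/0.017367 = 2.2456
Critical value: z_0.025 = ±1.960
p-value = 0.0247
Decision: reject H₀ at α = 0.05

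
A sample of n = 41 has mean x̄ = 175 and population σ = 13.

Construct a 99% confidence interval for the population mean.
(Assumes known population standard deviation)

Answer: (169.7699, 180.2301)

Derivation:
Confidence level: 99%, α = 0.01
z_0.005 = 2.576
SE = σ/√n = 13/√41 = 2.0303
Margin of error = 2.576 × 2.0303 = 5.2301
CI: x̄ ± margin = 175 ± 5.2301
CI: (169.7699, 180.2301)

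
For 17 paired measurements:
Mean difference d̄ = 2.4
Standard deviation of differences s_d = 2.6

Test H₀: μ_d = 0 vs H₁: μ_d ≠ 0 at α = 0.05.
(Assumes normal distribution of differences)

df = n - 1 = 16
SE = s_d/√n = 2.6/√17 = 0.6306
t = d̄/SE = 2.4/0.6306 = 3.8059
Critical value: t_{0.025,16} = ±2.120
p-value ≈ 0.0016
Decision: reject H₀

Answer: t = 3.8059, reject H₀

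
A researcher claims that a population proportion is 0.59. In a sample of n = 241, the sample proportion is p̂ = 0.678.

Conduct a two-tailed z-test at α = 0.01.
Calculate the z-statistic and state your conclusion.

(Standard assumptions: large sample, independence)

Answer: z = 2.7776, reject H₀

Derivation:
H₀: p = 0.59, H₁: p ≠ 0.59
Standard error: SE = √(p₀(1-p₀)/n) = √(0.59×0.41/241) = 0.031682
z-statistic: z = (p̂ - p₀)/SE = (0.678 - 0.59)/0.031682 = 2.7776
Critical value: z_0.005 = ±2.576
p-value = 0.0055
Decision: reject H₀ at α = 0.01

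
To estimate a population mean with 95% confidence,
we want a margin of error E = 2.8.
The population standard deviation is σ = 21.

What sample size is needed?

z_0.025 = 1.960
n = (z×σ/E)² = (1.960×21/2.8)²
n = 216.0900
Round up: n = 217

Answer: n = 217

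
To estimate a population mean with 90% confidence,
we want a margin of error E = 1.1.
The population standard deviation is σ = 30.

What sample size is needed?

Answer: n = 2013

Derivation:
z_0.05 = 1.645
n = (z×σ/E)² = (1.645×30/1.1)²
n = 2012.7459
Round up: n = 2013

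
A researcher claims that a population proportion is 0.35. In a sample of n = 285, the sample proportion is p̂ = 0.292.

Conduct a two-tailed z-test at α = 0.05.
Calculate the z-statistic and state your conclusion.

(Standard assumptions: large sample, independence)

Answer: z = -2.0529, reject H₀

Derivation:
H₀: p = 0.35, H₁: p ≠ 0.35
Standard error: SE = √(p₀(1-p₀)/n) = √(0.35×0.65/285) = 0.028253
z-statistic: z = (p̂ - p₀)/SE = (0.292 - 0.35)/0.028253 = -2.0529
Critical value: z_0.025 = ±1.960
p-value = 0.0401
Decision: reject H₀ at α = 0.05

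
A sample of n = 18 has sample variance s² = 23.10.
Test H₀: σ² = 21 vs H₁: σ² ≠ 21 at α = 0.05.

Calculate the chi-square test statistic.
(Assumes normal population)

df = n - 1 = 17
χ² = (n-1)s²/σ₀² = 17×23.10/21 = 18.7000
Critical values: χ²_{0.975,17} = 7.564, χ²_{0.025,17} = 30.191
Rejection region: χ² < 7.564 or χ² > 30.191
Decision: fail to reject H₀

Answer: χ² = 18.7000, fail to reject H₀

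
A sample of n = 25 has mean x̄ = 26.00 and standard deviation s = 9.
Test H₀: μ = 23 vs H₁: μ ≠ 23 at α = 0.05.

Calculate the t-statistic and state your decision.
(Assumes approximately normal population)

Answer: t = 1.6667, fail to reject H₀

Derivation:
df = n - 1 = 24
SE = s/√n = 9/√25 = 1.8000
t = (x̄ - μ₀)/SE = (26.00 - 23)/1.8000 = 1.6667
Critical value: t_{0.025,24} = ±2.064
p-value ≈ 0.1086
Decision: fail to reject H₀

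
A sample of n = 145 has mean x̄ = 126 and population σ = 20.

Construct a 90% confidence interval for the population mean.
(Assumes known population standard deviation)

Answer: (123.2678, 128.7322)

Derivation:
Confidence level: 90%, α = 0.1
z_0.05 = 1.645
SE = σ/√n = 20/√145 = 1.6609
Margin of error = 1.645 × 1.6609 = 2.7322
CI: x̄ ± margin = 126 ± 2.7322
CI: (123.2678, 128.7322)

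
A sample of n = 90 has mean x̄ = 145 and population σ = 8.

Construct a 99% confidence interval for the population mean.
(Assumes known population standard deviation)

Confidence level: 99%, α = 0.01
z_0.005 = 2.576
SE = σ/√n = 8/√90 = 0.8433
Margin of error = 2.576 × 0.8433 = 2.1723
CI: x̄ ± margin = 145 ± 2.1723
CI: (142.8277, 147.1723)

Answer: (142.8277, 147.1723)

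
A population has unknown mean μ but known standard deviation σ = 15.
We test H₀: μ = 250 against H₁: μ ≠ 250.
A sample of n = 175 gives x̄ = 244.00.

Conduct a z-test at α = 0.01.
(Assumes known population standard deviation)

Answer: z = -5.2915, reject H₀

Derivation:
Standard error: SE = σ/√n = 15/√175 = 1.1339
z-statistic: z = (x̄ - μ₀)/SE = (244.00 - 250)/1.1339 = -5.2915
Critical value: ±2.576
p-value < 0.0001
Decision: reject H₀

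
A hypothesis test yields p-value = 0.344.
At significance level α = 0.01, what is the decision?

Answer: fail to reject H₀

Derivation:
Compare p-value to α:
0.344 ≥ 0.01
Decision: fail to reject H₀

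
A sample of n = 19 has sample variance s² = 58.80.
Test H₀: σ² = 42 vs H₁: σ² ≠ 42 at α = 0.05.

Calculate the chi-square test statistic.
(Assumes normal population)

Answer: χ² = 25.2000, fail to reject H₀

Derivation:
df = n - 1 = 18
χ² = (n-1)s²/σ₀² = 18×58.80/42 = 25.2000
Critical values: χ²_{0.975,18} = 8.231, χ²_{0.025,18} = 31.526
Rejection region: χ² < 8.231 or χ² > 31.526
Decision: fail to reject H₀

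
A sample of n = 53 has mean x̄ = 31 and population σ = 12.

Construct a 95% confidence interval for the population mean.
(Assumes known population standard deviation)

Answer: (27.7693, 34.2307)

Derivation:
Confidence level: 95%, α = 0.05
z_0.025 = 1.960
SE = σ/√n = 12/√53 = 1.6483
Margin of error = 1.960 × 1.6483 = 3.2307
CI: x̄ ± margin = 31 ± 3.2307
CI: (27.7693, 34.2307)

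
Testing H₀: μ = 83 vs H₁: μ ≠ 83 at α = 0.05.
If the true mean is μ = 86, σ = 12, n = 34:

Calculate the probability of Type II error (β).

Answer: β ≈ 0.6920

Derivation:
SE = σ/√n = 12/√34 = 2.0580
Critical values: μ₀ ± z_0.025×SE = 83 ± 1.960×2.0580
Acceptance region: (78.9663, 87.0337)
Under H₁ (μ = 86): z_high = (87.0337 - 86)/2.0580 = 0.5023, z_low = (78.9663 - 86)/2.0580 = -3.4177
β = P(not reject | H₁) = Φ(0.5023) - Φ(-3.4177) ≈ 0.6920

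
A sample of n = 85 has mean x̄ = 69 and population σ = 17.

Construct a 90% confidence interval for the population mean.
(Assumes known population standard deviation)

Answer: (65.9668, 72.0332)

Derivation:
Confidence level: 90%, α = 0.1
z_0.05 = 1.645
SE = σ/√n = 17/√85 = 1.8439
Margin of error = 1.645 × 1.8439 = 3.0332
CI: x̄ ± margin = 69 ± 3.0332
CI: (65.9668, 72.0332)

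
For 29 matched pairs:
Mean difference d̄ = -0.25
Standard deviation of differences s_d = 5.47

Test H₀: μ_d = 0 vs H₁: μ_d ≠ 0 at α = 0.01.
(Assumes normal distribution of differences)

df = n - 1 = 28
SE = s_d/√n = 5.47/√29 = 1.0158
t = d̄/SE = -0.25/1.0158 = -0.2461
Critical value: t_{0.005,28} = ±2.763
p-value ≈ 0.8074
Decision: fail to reject H₀

Answer: t = -0.2461, fail to reject H₀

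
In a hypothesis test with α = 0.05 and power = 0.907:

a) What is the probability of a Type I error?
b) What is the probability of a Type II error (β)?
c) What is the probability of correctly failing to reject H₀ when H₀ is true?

a) Type I error probability = α = 0.05
b) Power = P(reject H₀ | H₁ true) = 1 - β = 0.907, so Type II error probability = β = 1 - Power = 0.093
c) P(fail to reject H₀ | H₀ true) = 1 - α = 0.95

Answer: a) 0.05, b) 0.093, c) 0.95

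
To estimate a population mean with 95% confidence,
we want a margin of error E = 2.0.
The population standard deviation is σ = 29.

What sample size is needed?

z_0.025 = 1.960
n = (z×σ/E)² = (1.960×29/2.0)²
n = 807.6964
Round up: n = 808

Answer: n = 808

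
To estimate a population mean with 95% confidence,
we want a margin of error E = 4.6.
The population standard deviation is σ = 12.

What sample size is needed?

z_0.025 = 1.960
n = (z×σ/E)² = (1.960×12/4.6)²
n = 26.1432
Round up: n = 27

Answer: n = 27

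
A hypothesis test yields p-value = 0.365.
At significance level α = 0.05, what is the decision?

Answer: fail to reject H₀

Derivation:
Compare p-value to α:
0.365 ≥ 0.05
Decision: fail to reject H₀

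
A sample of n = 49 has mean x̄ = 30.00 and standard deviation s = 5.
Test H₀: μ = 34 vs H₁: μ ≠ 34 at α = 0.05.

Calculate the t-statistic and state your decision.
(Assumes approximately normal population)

df = n - 1 = 48
SE = s/√n = 5/√49 = 0.7143
t = (x̄ - μ₀)/SE = (30.00 - 34)/0.7143 = -5.5999
Critical value: t_{0.025,48} = ±2.011
p-value < 0.0001
Decision: reject H₀

Answer: t = -5.5999, reject H₀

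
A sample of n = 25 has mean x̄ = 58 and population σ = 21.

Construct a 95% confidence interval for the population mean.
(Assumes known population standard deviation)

Confidence level: 95%, α = 0.05
z_0.025 = 1.960
SE = σ/√n = 21/√25 = 4.2000
Margin of error = 1.960 × 4.2000 = 8.2320
CI: x̄ ± margin = 58 ± 8.2320
CI: (49.7680, 66.2320)

Answer: (49.7680, 66.2320)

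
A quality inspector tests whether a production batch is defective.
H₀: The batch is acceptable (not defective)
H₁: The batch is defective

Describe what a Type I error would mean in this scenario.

Type I error: rejecting H₀ when it is actually true (false positive).
Type II error: failing to reject H₀ when H₁ is actually true (false negative).

Answer: Rejecting an acceptable batch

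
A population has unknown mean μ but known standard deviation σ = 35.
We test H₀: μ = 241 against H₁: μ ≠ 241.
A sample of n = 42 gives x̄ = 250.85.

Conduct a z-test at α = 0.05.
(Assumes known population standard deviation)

Answer: z = 1.8239, fail to reject H₀

Derivation:
Standard error: SE = σ/√n = 35/√42 = 5.4006
z-statistic: z = (x̄ - μ₀)/SE = (250.85 - 241)/5.4006 = 1.8239
Critical value: ±1.960
p-value = 0.0682
Decision: fail to reject H₀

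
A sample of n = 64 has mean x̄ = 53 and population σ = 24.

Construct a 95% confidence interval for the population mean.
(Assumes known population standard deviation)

Confidence level: 95%, α = 0.05
z_0.025 = 1.960
SE = σ/√n = 24/√64 = 3.0000
Margin of error = 1.960 × 3.0000 = 5.8800
CI: x̄ ± margin = 53 ± 5.8800
CI: (47.1200, 58.8800)

Answer: (47.1200, 58.8800)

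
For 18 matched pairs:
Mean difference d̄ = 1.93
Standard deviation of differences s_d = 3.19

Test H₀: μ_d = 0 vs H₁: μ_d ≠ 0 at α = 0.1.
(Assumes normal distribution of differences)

df = n - 1 = 17
SE = s_d/√n = 3.19/√18 = 0.7519
t = d̄/SE = 1.93/0.7519 = 2.5668
Critical value: t_{0.05,17} = ±1.740
p-value ≈ 0.0200
Decision: reject H₀

Answer: t = 2.5668, reject H₀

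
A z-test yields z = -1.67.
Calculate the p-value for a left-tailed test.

For z = -1.67:
p = P(Z < -1.67) = Φ(-1.67) = 0.0475

Answer: p-value ≈ 0.0475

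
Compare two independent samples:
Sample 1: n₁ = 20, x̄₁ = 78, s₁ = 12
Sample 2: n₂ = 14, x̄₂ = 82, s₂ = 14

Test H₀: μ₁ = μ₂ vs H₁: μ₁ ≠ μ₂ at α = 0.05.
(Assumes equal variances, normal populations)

Answer: t = -0.8933, fail to reject H₀

Derivation:
Pooled variance: s²_p = [19×12² + 13×14²]/(32) = 165.1250
s_p = 12.8501
SE = s_p×√(1/n₁ + 1/n₂) = 12.8501×√(1/20 + 1/14) = 4.4778
t = (x̄₁ - x̄₂)/SE = (78 - 82)/4.4778 = -0.8933
df = 32, t-critical = ±2.037
Decision: fail to reject H₀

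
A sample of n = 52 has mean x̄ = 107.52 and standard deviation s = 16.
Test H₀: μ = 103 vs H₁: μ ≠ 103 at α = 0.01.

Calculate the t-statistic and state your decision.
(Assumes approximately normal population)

df = n - 1 = 51
SE = s/√n = 16/√52 = 2.2188
t = (x̄ - μ₀)/SE = (107.52 - 103)/2.2188 = 2.0371
Critical value: t_{0.005,51} = ±2.676
p-value ≈ 0.0468
Decision: fail to reject H₀

Answer: t = 2.0371, fail to reject H₀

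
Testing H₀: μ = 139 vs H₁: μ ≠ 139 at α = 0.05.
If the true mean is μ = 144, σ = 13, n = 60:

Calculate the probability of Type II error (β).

Answer: β ≈ 0.1541

Derivation:
SE = σ/√n = 13/√60 = 1.6783
Critical values: μ₀ ± z_0.025×SE = 139 ± 1.960×1.6783
Acceptance region: (135.7105, 142.2895)
Under H₁ (μ = 144): z_high = (142.2895 - 144)/1.6783 = -1.0192, z_low = (135.7105 - 144)/1.6783 = -4.9392
β = P(not reject | H₁) = Φ(-1.0192) - Φ(-4.9392) ≈ 0.1541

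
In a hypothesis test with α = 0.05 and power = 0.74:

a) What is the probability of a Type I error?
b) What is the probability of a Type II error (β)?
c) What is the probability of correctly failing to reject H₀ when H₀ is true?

a) Type I error probability = α = 0.05
b) Power = P(reject H₀ | H₁ true) = 1 - β = 0.74, so Type II error probability = β = 1 - Power = 0.26
c) P(fail to reject H₀ | H₀ true) = 1 - α = 0.95

Answer: a) 0.05, b) 0.26, c) 0.95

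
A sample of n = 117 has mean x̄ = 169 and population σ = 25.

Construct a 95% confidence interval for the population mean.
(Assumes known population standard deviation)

Confidence level: 95%, α = 0.05
z_0.025 = 1.960
SE = σ/√n = 25/√117 = 2.3113
Margin of error = 1.960 × 2.3113 = 4.5301
CI: x̄ ± margin = 169 ± 4.5301
CI: (164.4699, 173.5301)

Answer: (164.4699, 173.5301)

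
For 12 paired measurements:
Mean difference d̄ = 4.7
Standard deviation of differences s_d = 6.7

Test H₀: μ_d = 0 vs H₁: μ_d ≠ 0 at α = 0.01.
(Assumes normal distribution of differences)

Answer: t = 2.4301, fail to reject H₀

Derivation:
df = n - 1 = 11
SE = s_d/√n = 6.7/√12 = 1.9341
t = d̄/SE = 4.7/1.9341 = 2.4301
Critical value: t_{0.005,11} = ±3.106
p-value ≈ 0.0334
Decision: fail to reject H₀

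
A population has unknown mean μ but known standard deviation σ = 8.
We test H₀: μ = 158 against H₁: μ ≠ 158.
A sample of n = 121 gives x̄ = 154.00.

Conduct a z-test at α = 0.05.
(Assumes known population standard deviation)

Standard error: SE = σ/√n = 8/√121 = 0.7273
z-statistic: z = (x̄ - μ₀)/SE = (154.00 - 158)/0.7273 = -5.4998
Critical value: ±1.960
p-value < 0.0001
Decision: reject H₀

Answer: z = -5.4998, reject H₀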